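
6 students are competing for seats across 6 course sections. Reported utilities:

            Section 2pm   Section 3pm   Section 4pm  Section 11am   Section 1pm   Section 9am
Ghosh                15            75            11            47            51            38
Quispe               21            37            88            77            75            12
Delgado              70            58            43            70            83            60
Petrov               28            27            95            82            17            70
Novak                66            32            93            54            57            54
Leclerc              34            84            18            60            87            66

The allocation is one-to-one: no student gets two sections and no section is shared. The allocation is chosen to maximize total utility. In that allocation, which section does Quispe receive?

Treat this as an assignment problem: match each student to one section.
Optimal: Ghosh→Section 3pm (75 points), Quispe→Section 11am (77 points), Delgado→Section 2pm (70 points), Petrov→Section 9am (70 points), Novak→Section 4pm (93 points), Leclerc→Section 1pm (87 points) — total 75+77+70+70+93+87 = 472 points.
Max-entry greedy (repeatedly take the single best remaining cell) gives 458 points, worse by 14.
Next-best assignment: Ghosh→Section 3pm, Quispe→Section 11am, Delgado→Section 1pm, Petrov→Section 4pm, Novak→Section 2pm, Leclerc→Section 9am = 462 points.
No other one-to-one assignment exceeds 472 points.
Quispe's own top section is Section 4pm (88 points), but forcing Quispe→Section 4pm and reassigning the rest optimally gives only 460 points — worse by 12.

Quispe receives Section 11am.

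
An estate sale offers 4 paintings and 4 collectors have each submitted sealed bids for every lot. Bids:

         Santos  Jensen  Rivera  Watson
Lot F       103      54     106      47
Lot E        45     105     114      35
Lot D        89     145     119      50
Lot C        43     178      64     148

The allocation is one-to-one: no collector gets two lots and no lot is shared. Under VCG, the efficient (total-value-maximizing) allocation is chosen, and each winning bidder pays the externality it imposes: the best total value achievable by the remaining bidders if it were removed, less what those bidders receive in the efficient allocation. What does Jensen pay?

Jensen pays $5.

Efficient allocation: Santos→Lot F ($103), Jensen→Lot D ($145), Rivera→Lot E ($114), Watson→Lot C ($148); total welfare W = $510.
Jensen receives Lot D at value $145, so the others get W − 145 = $365.
Without Jensen: best allocation of the remaining 3 bidders over all 4 lots is Santos→Lot F ($103), Rivera→Lot D ($119), Watson→Lot C ($148), total $370.
VCG payment = (others' best without Jensen) − (others' welfare with Jensen) = 370 − 365 = $5.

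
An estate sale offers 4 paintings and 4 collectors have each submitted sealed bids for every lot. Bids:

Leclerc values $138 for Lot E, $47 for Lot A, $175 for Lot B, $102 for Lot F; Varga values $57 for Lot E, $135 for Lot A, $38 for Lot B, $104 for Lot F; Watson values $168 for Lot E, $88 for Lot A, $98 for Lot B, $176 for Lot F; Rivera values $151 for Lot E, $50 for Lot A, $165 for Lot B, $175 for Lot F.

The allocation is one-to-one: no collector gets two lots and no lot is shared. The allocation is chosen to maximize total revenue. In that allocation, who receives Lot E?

Watson receives Lot E.

Optimal: Leclerc→Lot B ($175), Varga→Lot A ($135), Watson→Lot E ($168), Rivera→Lot F ($175) — total 175+135+168+175 = $653.
Max-entry greedy (repeatedly take the single best remaining cell) gives $637, worse by 16.
Watson's own top lot is Lot F ($176), but forcing Watson→Lot F and reassigning the rest optimally gives only $637 — worse by 16.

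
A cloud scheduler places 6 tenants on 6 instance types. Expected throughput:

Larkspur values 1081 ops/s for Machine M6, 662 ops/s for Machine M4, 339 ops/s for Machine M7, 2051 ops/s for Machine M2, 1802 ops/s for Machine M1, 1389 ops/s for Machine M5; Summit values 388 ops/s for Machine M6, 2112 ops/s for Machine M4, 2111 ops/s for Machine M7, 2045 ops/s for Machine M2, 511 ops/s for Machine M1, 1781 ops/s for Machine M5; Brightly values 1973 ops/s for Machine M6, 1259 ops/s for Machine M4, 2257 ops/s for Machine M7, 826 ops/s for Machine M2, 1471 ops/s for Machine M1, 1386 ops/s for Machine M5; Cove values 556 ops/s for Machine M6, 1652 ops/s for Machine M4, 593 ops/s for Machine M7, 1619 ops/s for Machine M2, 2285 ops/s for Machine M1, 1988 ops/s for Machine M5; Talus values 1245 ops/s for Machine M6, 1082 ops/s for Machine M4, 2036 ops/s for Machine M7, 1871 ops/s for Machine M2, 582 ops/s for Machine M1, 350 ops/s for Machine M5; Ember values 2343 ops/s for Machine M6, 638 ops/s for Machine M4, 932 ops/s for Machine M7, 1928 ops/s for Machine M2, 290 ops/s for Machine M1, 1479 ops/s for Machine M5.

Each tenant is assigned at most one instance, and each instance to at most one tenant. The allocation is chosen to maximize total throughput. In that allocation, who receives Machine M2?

Optimal: Larkspur→Machine M1 (1802 ops/s), Summit→Machine M4 (2112 ops/s), Brightly→Machine M7 (2257 ops/s), Cove→Machine M5 (1988 ops/s), Talus→Machine M2 (1871 ops/s), Ember→Machine M6 (2343 ops/s) — total 1802+2112+2257+1988+1871+2343 = 12373 ops/s.
Row-greedy (each tenant in turn takes its best remaining instance) gives 11429 ops/s, worse by 944.
Next-best assignment: Larkspur→Machine M5, Summit→Machine M4, Brightly→Machine M7, Cove→Machine M1, Talus→Machine M2, Ember→Machine M6 = 12257 ops/s.
Talus's own top instance is Machine M7 (2036 ops/s), but forcing Talus→Machine M7 and reassigning the rest optimally gives only 12213 ops/s — worse by 160.

Talus receives Machine M2.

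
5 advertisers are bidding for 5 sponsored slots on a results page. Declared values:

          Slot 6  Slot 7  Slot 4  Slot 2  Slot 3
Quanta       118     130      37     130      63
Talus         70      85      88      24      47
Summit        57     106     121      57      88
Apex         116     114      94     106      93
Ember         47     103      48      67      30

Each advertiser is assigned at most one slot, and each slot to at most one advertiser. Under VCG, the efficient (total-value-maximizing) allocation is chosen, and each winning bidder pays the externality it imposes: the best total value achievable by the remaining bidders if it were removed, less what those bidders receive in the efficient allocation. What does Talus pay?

Efficient allocation: Quanta→Slot 2 ($130), Talus→Slot 4 ($88), Summit→Slot 3 ($88), Apex→Slot 6 ($116), Ember→Slot 7 ($103); total welfare W = $525.
Talus receives Slot 4 at value $88, so the others get W − 88 = $437.
Without Talus: best allocation of the remaining 4 bidders over all 5 slots is Quanta→Slot 2 ($130), Summit→Slot 4 ($121), Apex→Slot 6 ($116), Ember→Slot 7 ($103), total $470.
VCG payment = (others' best without Talus) − (others' welfare with Talus) = 470 − 437 = $33.

Talus pays $33.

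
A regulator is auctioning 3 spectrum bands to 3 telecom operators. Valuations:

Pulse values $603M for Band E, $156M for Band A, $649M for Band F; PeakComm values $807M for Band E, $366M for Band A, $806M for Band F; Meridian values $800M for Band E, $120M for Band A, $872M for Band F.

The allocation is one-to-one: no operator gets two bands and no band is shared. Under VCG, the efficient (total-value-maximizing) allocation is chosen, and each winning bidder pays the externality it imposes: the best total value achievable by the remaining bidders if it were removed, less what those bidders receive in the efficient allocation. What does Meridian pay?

Efficient allocation: Pulse→Band E ($603M), PeakComm→Band A ($366M), Meridian→Band F ($872M); total welfare W = $1841M.
Meridian receives Band F at value $872M, so the others get W − 872 = $969M.
Without Meridian: best allocation of the remaining 2 bidders over all 3 bands is Pulse→Band F ($649M), PeakComm→Band E ($807M), total $1456M.
VCG payment = (others' best without Meridian) − (others' welfare with Meridian) = 1456 − 969 = $487M.

Meridian pays $487M.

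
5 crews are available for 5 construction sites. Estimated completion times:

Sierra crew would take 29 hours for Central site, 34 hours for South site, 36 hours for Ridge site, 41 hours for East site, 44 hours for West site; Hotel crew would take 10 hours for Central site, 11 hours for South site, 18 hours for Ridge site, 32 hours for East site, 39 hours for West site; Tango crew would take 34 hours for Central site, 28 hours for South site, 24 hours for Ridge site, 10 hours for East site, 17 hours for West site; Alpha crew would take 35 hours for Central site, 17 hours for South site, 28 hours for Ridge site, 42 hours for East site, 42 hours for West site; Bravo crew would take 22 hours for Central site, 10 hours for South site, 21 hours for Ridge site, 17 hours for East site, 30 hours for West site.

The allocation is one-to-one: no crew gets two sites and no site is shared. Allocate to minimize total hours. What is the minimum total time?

Min total: 97 hours

This is a one-to-one assignment (minimum-cost bipartite matching).
Optimal: Sierra crew→Ridge site (36 hours), Hotel crew→Central site (10 hours), Tango crew→West site (17 hours), Alpha crew→South site (17 hours), Bravo crew→East site (17 hours) — total 36+10+17+17+17 = 97 hours.
Column-greedy (each site in turn goes to its cheapest remaining crew) gives 127 hours, worse by 30.
Next-best assignment: Sierra crew→Central site, Hotel crew→Ridge site, Tango crew→West site, Alpha crew→South site, Bravo crew→East site = 98 hours.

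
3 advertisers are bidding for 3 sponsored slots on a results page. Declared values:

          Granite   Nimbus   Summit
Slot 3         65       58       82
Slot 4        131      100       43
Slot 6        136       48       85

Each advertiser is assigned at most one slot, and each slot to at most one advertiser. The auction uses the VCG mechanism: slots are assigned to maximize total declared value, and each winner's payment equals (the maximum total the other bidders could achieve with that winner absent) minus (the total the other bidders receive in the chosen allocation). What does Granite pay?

Granite pays $3.

Efficient allocation: Granite→Slot 6 ($136), Nimbus→Slot 4 ($100), Summit→Slot 3 ($82); total welfare W = $318.
Granite receives Slot 6 at value $136, so the others get W − 136 = $182.
Without Granite: best allocation of the remaining 2 bidders over all 3 slots is Nimbus→Slot 4 ($100), Summit→Slot 6 ($85), total $185.
VCG payment = (others' best without Granite) − (others' welfare with Granite) = 185 − 182 = $3.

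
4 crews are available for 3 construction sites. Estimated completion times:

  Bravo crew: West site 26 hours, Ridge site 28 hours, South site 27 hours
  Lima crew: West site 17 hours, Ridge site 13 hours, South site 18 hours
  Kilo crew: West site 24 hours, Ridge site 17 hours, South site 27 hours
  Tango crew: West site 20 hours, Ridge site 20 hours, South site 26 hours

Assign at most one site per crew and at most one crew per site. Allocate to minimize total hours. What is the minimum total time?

Optimal: Tango crew→West site (20 hours), Kilo crew→Ridge site (17 hours), Lima crew→South site (18 hours) — total 20+17+18 = 55 hours.
Min-entry greedy (repeatedly take the single cheapest remaining cell) gives 60 hours, worse by 5.

Min total: 55 hours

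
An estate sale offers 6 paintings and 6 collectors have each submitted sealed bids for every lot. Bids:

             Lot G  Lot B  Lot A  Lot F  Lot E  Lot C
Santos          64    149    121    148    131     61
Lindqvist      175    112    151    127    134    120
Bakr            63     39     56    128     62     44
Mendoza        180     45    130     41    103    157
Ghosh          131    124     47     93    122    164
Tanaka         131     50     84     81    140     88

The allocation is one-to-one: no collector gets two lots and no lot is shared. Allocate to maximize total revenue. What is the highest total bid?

Max total: $912

Treat this as an assignment problem: match each collector to one lot.
Optimal: Santos→Lot B ($149), Lindqvist→Lot A ($151), Bakr→Lot F ($128), Mendoza→Lot G ($180), Ghosh→Lot C ($164), Tanaka→Lot E ($140) — total 149+151+128+180+164+140 = $912.
Row-greedy (each collector in turn takes its best remaining lot) gives $815, worse by 97.
Next-best assignment: Santos→Lot B, Lindqvist→Lot G, Bakr→Lot F, Mendoza→Lot A, Ghosh→Lot C, Tanaka→Lot E = $886.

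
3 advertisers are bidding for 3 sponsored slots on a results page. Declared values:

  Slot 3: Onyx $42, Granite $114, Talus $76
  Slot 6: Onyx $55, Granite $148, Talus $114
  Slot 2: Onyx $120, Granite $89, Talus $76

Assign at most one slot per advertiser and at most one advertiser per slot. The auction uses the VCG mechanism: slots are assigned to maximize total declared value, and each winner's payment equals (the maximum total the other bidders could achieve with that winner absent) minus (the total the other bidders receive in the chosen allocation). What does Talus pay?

Efficient allocation: Onyx→Slot 2 ($120), Granite→Slot 3 ($114), Talus→Slot 6 ($114); total welfare W = $348.
Talus receives Slot 6 at value $114, so the others get W − 114 = $234.
Without Talus: best allocation of the remaining 2 bidders over all 3 slots is Onyx→Slot 2 ($120), Granite→Slot 6 ($148), total $268.
VCG payment = (others' best without Talus) − (others' welfare with Talus) = 268 − 234 = $34.

Talus pays $34.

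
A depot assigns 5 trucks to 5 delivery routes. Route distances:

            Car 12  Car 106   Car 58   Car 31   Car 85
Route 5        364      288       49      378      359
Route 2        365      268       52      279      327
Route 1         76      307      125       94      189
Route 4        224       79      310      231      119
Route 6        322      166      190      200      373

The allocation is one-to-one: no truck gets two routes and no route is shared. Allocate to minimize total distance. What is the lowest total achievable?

Treat this as an assignment problem: match each truck to one route.
Optimal: Car 12→Route 1 (76 km), Car 106→Route 6 (166 km), Car 58→Route 5 (49 km), Car 31→Route 2 (279 km), Car 85→Route 4 (119 km) — total 76+166+49+279+119 = 689 km.
Row-greedy (each truck in turn takes its cheapest remaining route) gives 731 km, worse by 42.
Swapping Car 58↔Car 12 (Car 58→Route 1 125 km, Car 12→Route 5 364 km) adds 364.

Minimum total: 689 km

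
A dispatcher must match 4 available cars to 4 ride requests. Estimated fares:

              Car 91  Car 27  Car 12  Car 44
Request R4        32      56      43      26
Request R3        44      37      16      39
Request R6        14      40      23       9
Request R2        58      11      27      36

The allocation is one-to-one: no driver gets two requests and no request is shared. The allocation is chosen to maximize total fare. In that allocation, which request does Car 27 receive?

Car 27 receives Request R6.

This is the linear assignment problem.
Optimal: Car 91→Request R2 ($58), Car 27→Request R6 ($40), Car 12→Request R4 ($43), Car 44→Request R3 ($39) — total 58+40+43+39 = $180.
Row-greedy (each driver in turn takes its best remaining request) gives $176, worse by 4.
Every other assignment is strictly worse.
Car 27's own top request is Request R4 ($56), but forcing Car 27→Request R4 and reassigning the rest optimally gives only $176 — worse by 4.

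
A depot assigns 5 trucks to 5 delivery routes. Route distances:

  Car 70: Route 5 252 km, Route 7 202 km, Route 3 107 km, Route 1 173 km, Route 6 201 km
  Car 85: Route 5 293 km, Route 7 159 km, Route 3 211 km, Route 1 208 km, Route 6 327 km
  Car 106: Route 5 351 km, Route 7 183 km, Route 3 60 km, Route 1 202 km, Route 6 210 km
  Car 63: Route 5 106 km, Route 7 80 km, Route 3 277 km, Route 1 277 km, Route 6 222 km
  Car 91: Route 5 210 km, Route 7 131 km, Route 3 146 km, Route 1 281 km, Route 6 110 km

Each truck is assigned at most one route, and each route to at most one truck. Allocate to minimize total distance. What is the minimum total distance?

Optimal: Car 70→Route 1 (173 km), Car 85→Route 7 (159 km), Car 106→Route 3 (60 km), Car 63→Route 5 (106 km), Car 91→Route 6 (110 km) — total 173+159+60+106+110 = 608 km.
Row-greedy (each truck in turn takes its cheapest remaining route) gives 684 km, worse by 76.
Every other assignment is strictly worse.

Minimum total: 608 km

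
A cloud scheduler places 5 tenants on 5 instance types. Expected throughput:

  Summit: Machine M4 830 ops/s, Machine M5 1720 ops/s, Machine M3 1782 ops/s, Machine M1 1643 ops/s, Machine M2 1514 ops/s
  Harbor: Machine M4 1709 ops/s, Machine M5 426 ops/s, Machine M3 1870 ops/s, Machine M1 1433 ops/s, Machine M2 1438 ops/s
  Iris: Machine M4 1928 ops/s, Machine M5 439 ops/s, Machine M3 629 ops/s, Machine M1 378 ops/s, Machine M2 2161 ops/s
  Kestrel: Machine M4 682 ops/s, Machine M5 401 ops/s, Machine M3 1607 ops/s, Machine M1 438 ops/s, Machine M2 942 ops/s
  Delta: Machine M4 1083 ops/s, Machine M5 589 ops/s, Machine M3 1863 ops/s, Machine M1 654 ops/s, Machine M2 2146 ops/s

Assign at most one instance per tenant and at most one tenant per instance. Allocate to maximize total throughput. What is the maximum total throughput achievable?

Optimal: Summit→Machine M5 (1720 ops/s), Harbor→Machine M1 (1433 ops/s), Iris→Machine M4 (1928 ops/s), Kestrel→Machine M3 (1607 ops/s), Delta→Machine M2 (2146 ops/s) — total 1720+1433+1928+1607+2146 = 8834 ops/s.
Max-entry greedy (repeatedly take the single best remaining cell) gives 7272 ops/s, worse by 1562.
Next-best assignment: Summit→Machine M5, Harbor→Machine M3, Iris→Machine M4, Kestrel→Machine M1, Delta→Machine M2 = 8102 ops/s.
Swapping Kestrel↔Iris (Kestrel→Machine M4 682 ops/s, Iris→Machine M3 629 ops/s) loses 2224.

Maximum total: 8834 ops/s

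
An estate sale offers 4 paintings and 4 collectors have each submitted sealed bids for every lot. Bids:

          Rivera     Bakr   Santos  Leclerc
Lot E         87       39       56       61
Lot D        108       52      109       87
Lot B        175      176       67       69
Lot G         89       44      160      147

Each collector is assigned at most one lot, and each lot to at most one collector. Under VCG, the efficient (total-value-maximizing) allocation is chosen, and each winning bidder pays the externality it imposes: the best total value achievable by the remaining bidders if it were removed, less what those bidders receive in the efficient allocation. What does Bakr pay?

Efficient allocation: Rivera→Lot E ($87), Bakr→Lot B ($176), Santos→Lot D ($109), Leclerc→Lot G ($147); total welfare W = $519.
Bakr receives Lot B at value $176, so the others get W − 176 = $343.
Without Bakr: best allocation of the remaining 3 bidders over all 4 lots is Rivera→Lot B ($175), Santos→Lot D ($109), Leclerc→Lot G ($147), total $431.
VCG payment = (others' best without Bakr) − (others' welfare with Bakr) = 431 − 343 = $88.

Bakr pays $88.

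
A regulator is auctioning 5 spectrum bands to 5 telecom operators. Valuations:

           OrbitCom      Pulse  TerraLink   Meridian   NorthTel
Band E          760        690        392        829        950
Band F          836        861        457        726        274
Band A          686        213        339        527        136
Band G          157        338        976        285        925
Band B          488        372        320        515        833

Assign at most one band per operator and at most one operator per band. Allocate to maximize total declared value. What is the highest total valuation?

This is the linear assignment problem.
Optimal: OrbitCom→Band A ($686M), Pulse→Band F ($861M), TerraLink→Band G ($976M), Meridian→Band E ($829M), NorthTel→Band B ($833M) — total 686+861+976+829+833 = $4185M.
Max-entry greedy (repeatedly take the single best remaining cell) gives $3988M, worse by 197.
Next-best assignment: OrbitCom→Band A, Pulse→Band F, TerraLink→Band G, Meridian→Band B, NorthTel→Band E = $3988M.
Every other assignment is strictly worse.

Maximum total: $4185M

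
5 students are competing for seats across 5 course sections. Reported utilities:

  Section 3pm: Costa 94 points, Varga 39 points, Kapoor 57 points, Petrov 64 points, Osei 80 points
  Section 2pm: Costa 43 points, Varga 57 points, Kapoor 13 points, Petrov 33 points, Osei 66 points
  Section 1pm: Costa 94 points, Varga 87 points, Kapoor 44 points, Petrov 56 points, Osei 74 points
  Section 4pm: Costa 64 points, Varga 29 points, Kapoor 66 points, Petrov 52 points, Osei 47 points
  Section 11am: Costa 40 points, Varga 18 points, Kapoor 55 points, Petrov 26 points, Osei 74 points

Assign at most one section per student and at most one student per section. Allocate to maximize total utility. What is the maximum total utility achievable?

Max total: 355 points

Treat this as an assignment problem: match each student to one section.
Optimal: Costa→Section 1pm (94 points), Varga→Section 2pm (57 points), Kapoor→Section 4pm (66 points), Petrov→Section 3pm (64 points), Osei→Section 11am (74 points) — total 94+57+66+64+74 = 355 points.
Next-best assignment: Costa→Section 3pm, Varga→Section 1pm, Kapoor→Section 4pm, Petrov→Section 2pm, Osei→Section 11am = 354 points.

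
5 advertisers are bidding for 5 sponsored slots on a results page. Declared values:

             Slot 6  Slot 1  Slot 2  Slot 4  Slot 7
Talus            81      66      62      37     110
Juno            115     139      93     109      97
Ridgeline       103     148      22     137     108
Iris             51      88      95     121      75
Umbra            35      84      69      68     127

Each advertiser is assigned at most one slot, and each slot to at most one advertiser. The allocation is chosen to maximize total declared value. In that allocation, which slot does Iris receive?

This is a one-to-one assignment (maximum-weight bipartite matching).
Optimal: Talus→Slot 6 ($81), Juno→Slot 1 ($139), Ridgeline→Slot 4 ($137), Iris→Slot 2 ($95), Umbra→Slot 7 ($127) — total 81+139+137+95+127 = $579.
Column-greedy (each slot in turn goes to its best remaining advertiser) gives $536, worse by 43.
Next-best assignment: Talus→Slot 2, Juno→Slot 6, Ridgeline→Slot 1, Iris→Slot 4, Umbra→Slot 7 = $573.
Every other assignment is strictly worse.
Iris's own top slot is Slot 4 ($121), but forcing Iris→Slot 4 and reassigning the rest optimally gives only $573 — worse by 6.

Iris receives Slot 2.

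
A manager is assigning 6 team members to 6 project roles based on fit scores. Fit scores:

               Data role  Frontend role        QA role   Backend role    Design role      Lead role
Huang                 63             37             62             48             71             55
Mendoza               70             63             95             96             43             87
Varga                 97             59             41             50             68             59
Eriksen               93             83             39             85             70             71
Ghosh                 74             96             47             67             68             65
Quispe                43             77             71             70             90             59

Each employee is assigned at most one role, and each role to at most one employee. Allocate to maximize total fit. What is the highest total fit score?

Maximum total: 518 pts

Optimal: Huang→Lead role (55 pts), Mendoza→QA role (95 pts), Varga→Data role (97 pts), Eriksen→Backend role (85 pts), Ghosh→Frontend role (96 pts), Quispe→Design role (90 pts) — total 55+95+97+85+96+90 = 518 pts.
Row-greedy (each employee in turn takes its best remaining role) gives 483 pts, worse by 35.
Every other assignment is strictly worse.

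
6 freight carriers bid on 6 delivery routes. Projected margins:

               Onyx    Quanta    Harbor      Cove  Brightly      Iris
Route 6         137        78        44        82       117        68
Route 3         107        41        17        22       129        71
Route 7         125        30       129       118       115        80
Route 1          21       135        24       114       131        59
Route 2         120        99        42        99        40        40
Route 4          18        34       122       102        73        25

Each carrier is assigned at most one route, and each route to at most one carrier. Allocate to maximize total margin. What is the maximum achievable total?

Maximum total: $702k

Optimal: Onyx→Route 6 ($137k), Quanta→Route 1 ($135k), Harbor→Route 4 ($122k), Cove→Route 2 ($99k), Brightly→Route 3 ($129k), Iris→Route 7 ($80k) — total 137+135+122+99+129+80 = $702k.
Column-greedy (each route in turn goes to its best remaining carrier) gives $654k, worse by 48.
Next-best assignment: Onyx→Route 2, Quanta→Route 1, Harbor→Route 4, Cove→Route 7, Brightly→Route 3, Iris→Route 6 = $692k.
Swapping Iris↔Onyx (Iris→Route 6 $68k, Onyx→Route 7 $125k) loses 24.
No other one-to-one assignment exceeds $702k.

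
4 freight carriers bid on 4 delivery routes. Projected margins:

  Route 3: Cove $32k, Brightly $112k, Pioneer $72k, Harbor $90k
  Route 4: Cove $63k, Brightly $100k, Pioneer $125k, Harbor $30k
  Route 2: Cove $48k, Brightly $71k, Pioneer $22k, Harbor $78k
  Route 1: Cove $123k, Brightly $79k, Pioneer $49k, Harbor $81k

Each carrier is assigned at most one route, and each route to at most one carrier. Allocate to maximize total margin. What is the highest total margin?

Maximum total: $438k

Treat this as an assignment problem: match each carrier to one route.
Optimal: Cove→Route 1 ($123k), Brightly→Route 3 ($112k), Pioneer→Route 4 ($125k), Harbor→Route 2 ($78k) — total 123+112+125+78 = $438k.
Next-best assignment: Cove→Route 1, Brightly→Route 2, Pioneer→Route 4, Harbor→Route 3 = $409k.
No other one-to-one assignment exceeds $438k.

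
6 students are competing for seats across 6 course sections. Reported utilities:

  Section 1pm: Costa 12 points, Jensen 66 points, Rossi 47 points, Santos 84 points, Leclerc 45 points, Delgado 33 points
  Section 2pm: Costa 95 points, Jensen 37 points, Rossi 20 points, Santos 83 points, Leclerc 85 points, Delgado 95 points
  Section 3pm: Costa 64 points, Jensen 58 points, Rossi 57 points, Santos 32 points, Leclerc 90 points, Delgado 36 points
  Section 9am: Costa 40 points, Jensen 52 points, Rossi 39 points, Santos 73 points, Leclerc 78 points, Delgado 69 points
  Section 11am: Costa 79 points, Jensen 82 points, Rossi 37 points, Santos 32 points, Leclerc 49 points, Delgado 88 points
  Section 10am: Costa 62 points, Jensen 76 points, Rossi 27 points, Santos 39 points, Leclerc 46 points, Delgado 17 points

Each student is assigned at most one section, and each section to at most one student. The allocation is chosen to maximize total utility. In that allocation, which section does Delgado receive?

Delgado receives Section 11am.

This is a one-to-one assignment (maximum-weight bipartite matching).
Optimal: Costa→Section 2pm (95 points), Jensen→Section 10am (76 points), Rossi→Section 3pm (57 points), Santos→Section 1pm (84 points), Leclerc→Section 9am (78 points), Delgado→Section 11am (88 points) — total 95+76+57+84+78+88 = 478 points.
Next-best assignment: Costa→Section 2pm, Jensen→Section 10am, Rossi→Section 9am, Santos→Section 1pm, Leclerc→Section 3pm, Delgado→Section 11am = 472 points.
Checked against all permutations: 478 points is optimal.
Delgado's own top section is Section 2pm (95 points), but forcing Delgado→Section 2pm and reassigning the rest optimally gives only 469 points — worse by 9.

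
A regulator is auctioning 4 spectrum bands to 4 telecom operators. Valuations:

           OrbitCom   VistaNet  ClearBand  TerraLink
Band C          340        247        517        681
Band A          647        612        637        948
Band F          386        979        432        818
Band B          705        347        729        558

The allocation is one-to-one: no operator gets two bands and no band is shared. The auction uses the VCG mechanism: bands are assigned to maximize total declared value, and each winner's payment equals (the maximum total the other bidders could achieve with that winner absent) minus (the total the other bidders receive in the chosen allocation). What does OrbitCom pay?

OrbitCom pays $212M.

Efficient allocation: OrbitCom→Band B ($705M), VistaNet→Band F ($979M), ClearBand→Band C ($517M), TerraLink→Band A ($948M); total welfare W = $3149M.
OrbitCom receives Band B at value $705M, so the others get W − 705 = $2444M.
Without OrbitCom: best allocation of the remaining 3 bidders over all 4 bands is VistaNet→Band F ($979M), ClearBand→Band B ($729M), TerraLink→Band A ($948M), total $2656M.
VCG payment = (others' best without OrbitCom) − (others' welfare with OrbitCom) = 2656 − 2444 = $212M.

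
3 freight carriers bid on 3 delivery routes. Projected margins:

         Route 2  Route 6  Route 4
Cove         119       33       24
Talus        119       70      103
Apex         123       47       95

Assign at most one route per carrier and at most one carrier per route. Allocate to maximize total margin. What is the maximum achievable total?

Optimal: Cove→Route 2 ($119k), Talus→Route 6 ($70k), Apex→Route 4 ($95k) — total 119+70+95 = $284k.
Column-greedy (each route in turn goes to its best remaining carrier) gives $217k, worse by 67.
Checked against all permutations: $284k is optimal.

Maximum total: $284k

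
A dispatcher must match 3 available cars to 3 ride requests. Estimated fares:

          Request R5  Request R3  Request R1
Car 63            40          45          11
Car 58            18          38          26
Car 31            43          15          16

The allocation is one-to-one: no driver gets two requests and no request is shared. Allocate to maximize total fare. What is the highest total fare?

Optimal: Car 63→Request R3 ($45), Car 58→Request R1 ($26), Car 31→Request R5 ($43) — total 45+26+43 = $114.
Next-best assignment: Car 63→Request R5, Car 58→Request R3, Car 31→Request R1 = $94.
Swapping Car 58↔Car 31 (Car 58→Request R5 $18, Car 31→Request R1 $16) loses 35.

Max total: $114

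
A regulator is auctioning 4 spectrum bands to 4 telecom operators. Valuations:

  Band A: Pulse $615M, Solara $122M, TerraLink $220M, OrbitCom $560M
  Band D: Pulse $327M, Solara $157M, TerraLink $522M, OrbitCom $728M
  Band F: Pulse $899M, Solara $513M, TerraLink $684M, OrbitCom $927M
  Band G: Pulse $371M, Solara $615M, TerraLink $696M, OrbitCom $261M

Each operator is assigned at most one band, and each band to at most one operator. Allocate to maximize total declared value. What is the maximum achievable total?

Maximum total: $2679M

This is the linear assignment problem.
Optimal: Pulse→Band A ($615M), Solara→Band G ($615M), TerraLink→Band D ($522M), OrbitCom→Band F ($927M) — total 615+615+522+927 = $2679M.
Max-entry greedy (repeatedly take the single best remaining cell) gives $2395M, worse by 284.
Swapping OrbitCom↔Pulse (OrbitCom→Band A $560M, Pulse→Band F $899M) loses 83.
No other one-to-one assignment exceeds $2679M.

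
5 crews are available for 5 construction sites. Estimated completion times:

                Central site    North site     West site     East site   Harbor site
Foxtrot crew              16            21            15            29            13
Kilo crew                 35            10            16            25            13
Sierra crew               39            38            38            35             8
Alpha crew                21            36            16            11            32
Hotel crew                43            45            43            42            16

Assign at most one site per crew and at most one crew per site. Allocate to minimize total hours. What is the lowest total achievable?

This is a one-to-one assignment (minimum-cost bipartite matching).
Optimal: Foxtrot crew→West site (15 hours), Kilo crew→North site (10 hours), Sierra crew→Harbor site (8 hours), Alpha crew→East site (11 hours), Hotel crew→Central site (43 hours) — total 15+10+8+11+43 = 87 hours.
Column-greedy (each site in turn goes to its cheapest remaining crew) gives 93 hours, worse by 6.
Next-best assignment: Foxtrot crew→Central site, Kilo crew→North site, Sierra crew→Harbor site, Alpha crew→East site, Hotel crew→West site = 88 hours.

Min total: 87 hours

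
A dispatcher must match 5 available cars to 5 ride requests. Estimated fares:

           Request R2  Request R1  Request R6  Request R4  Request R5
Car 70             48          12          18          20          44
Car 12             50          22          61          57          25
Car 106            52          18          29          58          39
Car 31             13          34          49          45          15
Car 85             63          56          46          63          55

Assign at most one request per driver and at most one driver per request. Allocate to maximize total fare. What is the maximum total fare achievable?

Maximum total: $260

This is a one-to-one assignment (maximum-weight bipartite matching).
Optimal: Car 70→Request R5 ($44), Car 12→Request R6 ($61), Car 106→Request R4 ($58), Car 31→Request R1 ($34), Car 85→Request R2 ($63) — total 44+61+58+34+63 = $260.
Row-greedy (each driver in turn takes its best remaining request) gives $256, worse by 4.
Next-best assignment: Car 70→Request R5, Car 12→Request R6, Car 106→Request R2, Car 31→Request R4, Car 85→Request R1 = $258.
Swapping Car 12↔Car 70 (Car 12→Request R5 $25, Car 70→Request R6 $18) loses 62.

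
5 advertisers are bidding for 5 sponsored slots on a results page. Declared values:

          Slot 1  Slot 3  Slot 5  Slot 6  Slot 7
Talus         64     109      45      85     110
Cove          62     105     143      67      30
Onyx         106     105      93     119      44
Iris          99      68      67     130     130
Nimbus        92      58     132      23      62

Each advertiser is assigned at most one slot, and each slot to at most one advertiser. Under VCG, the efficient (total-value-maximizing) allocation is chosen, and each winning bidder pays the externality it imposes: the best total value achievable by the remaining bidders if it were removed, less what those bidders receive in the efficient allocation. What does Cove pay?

Cove pays $40.

Efficient allocation: Talus→Slot 3 ($109), Cove→Slot 5 ($143), Onyx→Slot 6 ($119), Iris→Slot 7 ($130), Nimbus→Slot 1 ($92); total welfare W = $593.
Cove receives Slot 5 at value $143, so the others get W − 143 = $450.
Without Cove: best allocation of the remaining 4 bidders over all 5 slots is Talus→Slot 3 ($109), Onyx→Slot 6 ($119), Iris→Slot 7 ($130), Nimbus→Slot 5 ($132), total $490.
VCG payment = (others' best without Cove) − (others' welfare with Cove) = 490 − 450 = $40.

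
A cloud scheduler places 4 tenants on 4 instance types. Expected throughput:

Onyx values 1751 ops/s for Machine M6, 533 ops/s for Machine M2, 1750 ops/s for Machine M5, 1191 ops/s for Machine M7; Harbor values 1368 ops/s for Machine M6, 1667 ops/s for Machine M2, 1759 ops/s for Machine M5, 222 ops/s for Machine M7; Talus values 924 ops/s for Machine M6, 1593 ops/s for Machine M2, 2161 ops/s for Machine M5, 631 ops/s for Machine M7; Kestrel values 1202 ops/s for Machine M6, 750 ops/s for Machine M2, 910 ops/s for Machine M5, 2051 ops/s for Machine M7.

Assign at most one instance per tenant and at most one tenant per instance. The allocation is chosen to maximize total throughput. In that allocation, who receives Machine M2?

Optimal: Onyx→Machine M6 (1751 ops/s), Harbor→Machine M2 (1667 ops/s), Talus→Machine M5 (2161 ops/s), Kestrel→Machine M7 (2051 ops/s) — total 1751+1667+2161+2051 = 7630 ops/s.
Row-greedy (each tenant in turn takes its best remaining instance) gives 7154 ops/s, worse by 476.
Harbor's own top instance is Machine M5 (1759 ops/s), but forcing Harbor→Machine M5 and reassigning the rest optimally gives only 7154 ops/s — worse by 476.

Harbor receives Machine M2.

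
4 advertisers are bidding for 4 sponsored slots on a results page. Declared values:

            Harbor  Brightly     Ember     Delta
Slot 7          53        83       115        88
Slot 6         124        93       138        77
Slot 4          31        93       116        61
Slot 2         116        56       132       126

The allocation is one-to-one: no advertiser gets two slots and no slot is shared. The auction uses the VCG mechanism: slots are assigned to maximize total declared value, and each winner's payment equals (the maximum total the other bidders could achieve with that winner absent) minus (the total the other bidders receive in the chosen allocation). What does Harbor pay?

Efficient allocation: Harbor→Slot 6 ($124), Brightly→Slot 4 ($93), Ember→Slot 7 ($115), Delta→Slot 2 ($126); total welfare W = $458.
Harbor receives Slot 6 at value $124, so the others get W − 124 = $334.
Without Harbor: best allocation of the remaining 3 bidders over all 4 slots is Brightly→Slot 4 ($93), Ember→Slot 6 ($138), Delta→Slot 2 ($126), total $357.
VCG payment = (others' best without Harbor) − (others' welfare with Harbor) = 357 − 334 = $23.

Harbor pays $23.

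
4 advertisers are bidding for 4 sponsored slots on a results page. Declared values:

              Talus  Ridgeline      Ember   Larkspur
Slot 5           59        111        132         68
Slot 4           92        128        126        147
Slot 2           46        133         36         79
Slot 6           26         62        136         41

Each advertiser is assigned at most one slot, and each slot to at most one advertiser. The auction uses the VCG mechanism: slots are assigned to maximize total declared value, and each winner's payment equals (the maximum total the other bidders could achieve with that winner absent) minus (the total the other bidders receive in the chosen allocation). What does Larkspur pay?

Larkspur pays $33.

Efficient allocation: Talus→Slot 5 ($59), Ridgeline→Slot 2 ($133), Ember→Slot 6 ($136), Larkspur→Slot 4 ($147); total welfare W = $475.
Larkspur receives Slot 4 at value $147, so the others get W − 147 = $328.
Without Larkspur: best allocation of the remaining 3 bidders over all 4 slots is Talus→Slot 4 ($92), Ridgeline→Slot 2 ($133), Ember→Slot 6 ($136), total $361.
VCG payment = (others' best without Larkspur) − (others' welfare with Larkspur) = 361 − 328 = $33.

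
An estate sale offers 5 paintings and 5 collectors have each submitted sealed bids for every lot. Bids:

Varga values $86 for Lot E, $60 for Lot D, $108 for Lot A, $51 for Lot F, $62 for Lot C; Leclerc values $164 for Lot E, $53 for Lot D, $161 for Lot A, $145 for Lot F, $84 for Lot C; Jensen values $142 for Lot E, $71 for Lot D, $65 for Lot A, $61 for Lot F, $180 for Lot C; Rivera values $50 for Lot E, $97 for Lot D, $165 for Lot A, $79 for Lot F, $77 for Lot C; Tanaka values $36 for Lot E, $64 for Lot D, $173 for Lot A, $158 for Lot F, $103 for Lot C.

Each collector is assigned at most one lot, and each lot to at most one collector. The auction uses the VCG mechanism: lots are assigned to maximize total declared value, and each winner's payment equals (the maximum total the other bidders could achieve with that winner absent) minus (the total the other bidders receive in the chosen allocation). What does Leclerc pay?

Efficient allocation: Varga→Lot D ($60), Leclerc→Lot E ($164), Jensen→Lot C ($180), Rivera→Lot A ($165), Tanaka→Lot F ($158); total welfare W = $727.
Leclerc receives Lot E at value $164, so the others get W − 164 = $563.
Without Leclerc: best allocation of the remaining 4 bidders over all 5 lots is Varga→Lot E ($86), Jensen→Lot C ($180), Rivera→Lot A ($165), Tanaka→Lot F ($158), total $589.
VCG payment = (others' best without Leclerc) − (others' welfare with Leclerc) = 589 − 563 = $26.

Leclerc pays $26.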